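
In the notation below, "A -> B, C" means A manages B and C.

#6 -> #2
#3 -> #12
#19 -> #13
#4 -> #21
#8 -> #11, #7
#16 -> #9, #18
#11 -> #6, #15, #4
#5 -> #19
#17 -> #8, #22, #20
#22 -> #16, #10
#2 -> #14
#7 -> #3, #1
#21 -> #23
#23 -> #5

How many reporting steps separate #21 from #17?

4

Chain from #21 up to #17: #21 → #4 → #11 → #8 → #17. That is 4 steps up, so #21 is 4 levels below #17.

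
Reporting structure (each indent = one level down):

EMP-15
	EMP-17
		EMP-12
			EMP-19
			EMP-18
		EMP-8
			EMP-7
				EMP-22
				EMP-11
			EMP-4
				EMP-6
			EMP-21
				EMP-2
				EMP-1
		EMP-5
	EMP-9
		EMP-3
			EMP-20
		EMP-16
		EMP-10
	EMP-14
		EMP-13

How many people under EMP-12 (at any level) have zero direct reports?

The people in EMP-12's organization with no one reporting to them are EMP-18, EMP-19. That is 2.

2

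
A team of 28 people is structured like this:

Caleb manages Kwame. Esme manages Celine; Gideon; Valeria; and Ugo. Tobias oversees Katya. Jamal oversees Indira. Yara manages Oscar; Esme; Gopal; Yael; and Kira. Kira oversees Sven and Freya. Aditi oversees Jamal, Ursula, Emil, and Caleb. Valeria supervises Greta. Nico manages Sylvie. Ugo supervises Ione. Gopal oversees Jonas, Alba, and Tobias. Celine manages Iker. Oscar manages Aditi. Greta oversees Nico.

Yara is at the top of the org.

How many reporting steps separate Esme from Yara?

Chain from Esme up to Yara: Esme → Yara. That is 1 step up, so Esme is 1 level below Yara.

1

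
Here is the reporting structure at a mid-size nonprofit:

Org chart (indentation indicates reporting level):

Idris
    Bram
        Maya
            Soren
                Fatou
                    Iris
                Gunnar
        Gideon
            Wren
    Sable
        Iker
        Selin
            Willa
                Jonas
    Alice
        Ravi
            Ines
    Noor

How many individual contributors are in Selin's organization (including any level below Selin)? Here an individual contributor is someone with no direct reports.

The only person in Selin's organization with no one reporting to them is Jonas. That is 1.

1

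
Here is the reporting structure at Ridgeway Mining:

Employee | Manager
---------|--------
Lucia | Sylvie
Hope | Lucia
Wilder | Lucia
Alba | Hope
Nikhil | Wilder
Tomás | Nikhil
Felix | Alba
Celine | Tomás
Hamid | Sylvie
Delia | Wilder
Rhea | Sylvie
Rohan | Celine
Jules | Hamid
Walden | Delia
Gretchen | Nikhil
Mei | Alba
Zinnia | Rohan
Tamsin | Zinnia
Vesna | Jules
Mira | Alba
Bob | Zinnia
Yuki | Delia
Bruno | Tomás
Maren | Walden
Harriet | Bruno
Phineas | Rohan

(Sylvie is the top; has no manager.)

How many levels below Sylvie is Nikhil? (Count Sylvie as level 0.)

Chain from Nikhil up to Sylvie: Nikhil → Wilder → Lucia → Sylvie. That is 3 steps up, so Nikhil is 3 levels below Sylvie.

3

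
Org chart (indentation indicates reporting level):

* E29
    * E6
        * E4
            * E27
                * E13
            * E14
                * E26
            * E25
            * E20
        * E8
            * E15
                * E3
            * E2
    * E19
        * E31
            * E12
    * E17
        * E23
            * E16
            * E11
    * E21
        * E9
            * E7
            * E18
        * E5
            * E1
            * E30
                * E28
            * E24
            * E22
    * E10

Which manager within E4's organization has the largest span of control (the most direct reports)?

E4

Direct-report counts within E4's organization: E4 has 4; E14 has 1; E27 has 1. The largest is 4, held by E4.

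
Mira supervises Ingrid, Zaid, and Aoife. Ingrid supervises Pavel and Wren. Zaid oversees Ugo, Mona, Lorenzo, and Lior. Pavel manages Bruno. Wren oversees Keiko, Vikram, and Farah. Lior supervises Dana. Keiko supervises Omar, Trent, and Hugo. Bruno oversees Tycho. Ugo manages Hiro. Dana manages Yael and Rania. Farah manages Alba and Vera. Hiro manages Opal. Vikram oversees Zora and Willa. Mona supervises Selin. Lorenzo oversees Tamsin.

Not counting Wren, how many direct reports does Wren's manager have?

Wren reports to Ingrid. Ingrid's other direct reports are Pavel — 1 peer.

1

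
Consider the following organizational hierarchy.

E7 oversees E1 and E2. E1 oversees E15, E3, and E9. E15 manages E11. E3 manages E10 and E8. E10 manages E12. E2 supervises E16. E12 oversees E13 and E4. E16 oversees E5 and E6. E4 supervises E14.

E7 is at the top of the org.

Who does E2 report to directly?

E2 reports directly to E7.

E7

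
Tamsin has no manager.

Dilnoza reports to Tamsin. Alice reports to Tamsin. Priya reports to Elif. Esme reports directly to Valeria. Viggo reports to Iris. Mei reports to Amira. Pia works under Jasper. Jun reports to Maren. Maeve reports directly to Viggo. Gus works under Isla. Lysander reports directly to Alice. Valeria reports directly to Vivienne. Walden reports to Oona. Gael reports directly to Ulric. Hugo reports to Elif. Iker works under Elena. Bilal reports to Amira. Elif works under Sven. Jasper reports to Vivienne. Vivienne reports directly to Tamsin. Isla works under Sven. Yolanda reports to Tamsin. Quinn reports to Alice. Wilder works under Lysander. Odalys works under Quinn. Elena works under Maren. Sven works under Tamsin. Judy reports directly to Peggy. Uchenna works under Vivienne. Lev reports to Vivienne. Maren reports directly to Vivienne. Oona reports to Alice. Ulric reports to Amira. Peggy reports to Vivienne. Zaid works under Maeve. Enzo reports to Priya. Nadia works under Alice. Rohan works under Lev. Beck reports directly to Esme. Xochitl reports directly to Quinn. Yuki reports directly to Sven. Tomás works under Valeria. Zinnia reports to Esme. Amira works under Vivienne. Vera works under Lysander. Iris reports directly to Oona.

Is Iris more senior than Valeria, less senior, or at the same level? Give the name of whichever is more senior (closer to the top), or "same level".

Iris is 3 levels below Tamsin; Valeria is 2. Valeria is higher.

Valeria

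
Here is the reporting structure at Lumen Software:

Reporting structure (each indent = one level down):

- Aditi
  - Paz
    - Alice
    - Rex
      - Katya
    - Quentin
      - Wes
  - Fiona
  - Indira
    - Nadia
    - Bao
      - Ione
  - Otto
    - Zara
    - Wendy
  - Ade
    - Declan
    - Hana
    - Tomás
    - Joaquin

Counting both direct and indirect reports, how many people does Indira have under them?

Indira directly manages Nadia, Bao. Nadia has no reports. Under Bao: Ione (1). So Indira's organization is 2 direct reports plus everyone under them: 1 + 2 = 3.

3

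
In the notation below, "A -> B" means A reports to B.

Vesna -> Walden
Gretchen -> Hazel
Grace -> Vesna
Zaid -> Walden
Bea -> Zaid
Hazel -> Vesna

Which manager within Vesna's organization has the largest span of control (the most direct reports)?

Direct-report counts within Vesna's organization: Vesna has 2; Hazel has 1. The largest is 2, held by Vesna.

Vesna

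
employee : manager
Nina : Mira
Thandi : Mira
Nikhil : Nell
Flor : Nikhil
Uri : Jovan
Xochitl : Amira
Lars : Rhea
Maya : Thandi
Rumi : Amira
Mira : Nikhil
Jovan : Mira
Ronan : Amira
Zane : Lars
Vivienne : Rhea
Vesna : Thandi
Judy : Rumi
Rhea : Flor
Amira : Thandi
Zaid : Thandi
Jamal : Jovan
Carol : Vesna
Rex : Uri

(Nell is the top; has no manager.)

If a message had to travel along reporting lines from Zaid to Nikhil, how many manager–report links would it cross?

3

Zaid is in Nikhil's organization: the chain from Zaid up to Nikhil is Zaid → Thandi → Mira → Nikhil, which is 3 links.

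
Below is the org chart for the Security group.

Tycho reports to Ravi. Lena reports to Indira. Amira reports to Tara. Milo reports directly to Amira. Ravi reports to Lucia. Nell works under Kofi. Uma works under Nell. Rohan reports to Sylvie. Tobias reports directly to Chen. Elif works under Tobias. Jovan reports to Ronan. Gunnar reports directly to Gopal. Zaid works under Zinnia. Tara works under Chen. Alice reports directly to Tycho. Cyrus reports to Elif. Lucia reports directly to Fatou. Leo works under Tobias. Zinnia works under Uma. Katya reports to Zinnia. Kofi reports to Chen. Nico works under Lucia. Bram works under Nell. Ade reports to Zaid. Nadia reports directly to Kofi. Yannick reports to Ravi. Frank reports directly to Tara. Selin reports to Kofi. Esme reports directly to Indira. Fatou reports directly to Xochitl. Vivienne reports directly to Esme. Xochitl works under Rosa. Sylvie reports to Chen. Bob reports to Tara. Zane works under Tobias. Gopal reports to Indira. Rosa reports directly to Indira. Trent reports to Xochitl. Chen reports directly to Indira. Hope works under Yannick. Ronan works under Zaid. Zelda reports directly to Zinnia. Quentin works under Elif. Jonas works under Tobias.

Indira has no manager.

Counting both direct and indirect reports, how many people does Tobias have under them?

Tobias directly manages Zane, Elif, Jonas, Leo. Zane has no reports. Under Elif: Cyrus, Quentin (2). Jonas has no reports. Leo has no reports. So Tobias's organization is 4 direct reports plus everyone under them: 1 + 3 + 1 + 1 = 6.

6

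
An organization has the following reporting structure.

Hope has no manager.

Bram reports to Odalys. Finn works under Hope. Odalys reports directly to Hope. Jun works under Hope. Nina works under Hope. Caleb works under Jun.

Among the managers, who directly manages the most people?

Hope

Direct-report counts: Hope has 4; Odalys has 1; Jun has 1. The largest is 4, held by Hope.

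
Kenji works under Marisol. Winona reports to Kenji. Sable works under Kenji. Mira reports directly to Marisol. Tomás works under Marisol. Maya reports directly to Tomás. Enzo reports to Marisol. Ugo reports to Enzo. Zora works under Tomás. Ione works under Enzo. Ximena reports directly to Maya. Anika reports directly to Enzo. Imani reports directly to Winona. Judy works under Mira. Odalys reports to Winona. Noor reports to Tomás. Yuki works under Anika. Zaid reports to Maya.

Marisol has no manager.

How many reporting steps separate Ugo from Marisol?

2

Chain from Ugo up to Marisol: Ugo → Enzo → Marisol. That is 2 steps up, so Ugo is 2 levels below Marisol.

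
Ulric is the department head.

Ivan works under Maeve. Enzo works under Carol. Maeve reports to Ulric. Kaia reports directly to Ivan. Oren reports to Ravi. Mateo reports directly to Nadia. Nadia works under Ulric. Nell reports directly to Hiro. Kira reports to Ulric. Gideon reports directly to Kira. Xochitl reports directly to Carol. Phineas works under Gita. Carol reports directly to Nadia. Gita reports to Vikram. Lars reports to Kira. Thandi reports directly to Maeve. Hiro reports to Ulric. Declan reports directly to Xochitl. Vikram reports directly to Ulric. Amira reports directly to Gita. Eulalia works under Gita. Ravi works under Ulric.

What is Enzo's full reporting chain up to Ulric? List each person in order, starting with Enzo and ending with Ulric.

Enzo reports to Carol. Carol reports to Nadia. Nadia reports to Ulric. Ulric is at the top.

Enzo -> Carol -> Nadia -> Ulric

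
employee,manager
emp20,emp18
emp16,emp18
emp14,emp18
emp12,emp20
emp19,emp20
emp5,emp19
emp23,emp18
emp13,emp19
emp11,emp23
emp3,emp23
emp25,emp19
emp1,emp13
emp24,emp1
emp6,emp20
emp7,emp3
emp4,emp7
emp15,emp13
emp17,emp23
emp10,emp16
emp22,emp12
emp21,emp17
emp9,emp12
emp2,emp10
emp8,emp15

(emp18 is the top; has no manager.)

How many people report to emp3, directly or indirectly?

emp3 directly manages emp7. Under emp7: emp4 (1). That's 2 in total.

2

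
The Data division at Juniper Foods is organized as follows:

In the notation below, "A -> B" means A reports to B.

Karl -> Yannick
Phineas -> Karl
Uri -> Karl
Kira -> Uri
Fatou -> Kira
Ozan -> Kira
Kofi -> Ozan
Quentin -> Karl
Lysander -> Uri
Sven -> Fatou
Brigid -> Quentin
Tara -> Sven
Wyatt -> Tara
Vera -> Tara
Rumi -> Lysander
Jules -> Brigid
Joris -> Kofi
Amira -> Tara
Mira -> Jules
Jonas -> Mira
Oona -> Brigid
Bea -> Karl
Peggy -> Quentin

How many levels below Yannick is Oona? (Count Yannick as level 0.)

4

Chain from Oona up to Yannick: Oona → Brigid → Quentin → Karl → Yannick. That is 4 steps up, so Oona is 4 levels below Yannick.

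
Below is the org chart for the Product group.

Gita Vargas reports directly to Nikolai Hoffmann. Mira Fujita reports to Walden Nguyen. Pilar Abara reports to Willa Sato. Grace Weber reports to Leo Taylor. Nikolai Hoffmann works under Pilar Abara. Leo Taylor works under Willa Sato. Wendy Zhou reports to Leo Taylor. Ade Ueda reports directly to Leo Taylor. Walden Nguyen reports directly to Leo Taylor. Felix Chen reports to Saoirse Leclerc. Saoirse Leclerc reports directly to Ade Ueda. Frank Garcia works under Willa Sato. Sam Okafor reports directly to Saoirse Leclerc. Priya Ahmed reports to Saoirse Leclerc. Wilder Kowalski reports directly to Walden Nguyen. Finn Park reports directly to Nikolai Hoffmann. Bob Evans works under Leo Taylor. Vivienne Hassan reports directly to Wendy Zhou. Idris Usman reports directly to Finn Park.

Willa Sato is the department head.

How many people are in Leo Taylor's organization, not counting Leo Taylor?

12

Leo Taylor directly manages Wendy Zhou, Ade Ueda, Walden Nguyen, Bob Evans, Grace Weber. Under Wendy Zhou: Vivienne Hassan (1). Under Ade Ueda: Saoirse Leclerc, Felix Chen, Sam Okafor, Priya Ahmed (4). Under Walden Nguyen: Mira Fujita, Wilder Kowalski (2). Bob Evans has no reports. Grace Weber has no reports. So Leo Taylor's organization is 5 direct reports plus everyone under them: 2 + 5 + 3 + 1 + 1 = 12.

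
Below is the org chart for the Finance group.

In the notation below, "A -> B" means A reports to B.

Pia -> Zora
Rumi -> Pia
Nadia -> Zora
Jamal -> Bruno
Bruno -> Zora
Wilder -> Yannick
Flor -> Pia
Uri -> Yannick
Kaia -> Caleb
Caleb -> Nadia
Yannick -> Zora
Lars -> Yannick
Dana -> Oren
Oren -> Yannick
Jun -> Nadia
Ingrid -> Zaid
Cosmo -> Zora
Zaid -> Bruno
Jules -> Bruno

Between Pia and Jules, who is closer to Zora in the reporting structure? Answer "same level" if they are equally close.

Pia

Pia is 1 level below Zora; Jules is 2. Pia is higher.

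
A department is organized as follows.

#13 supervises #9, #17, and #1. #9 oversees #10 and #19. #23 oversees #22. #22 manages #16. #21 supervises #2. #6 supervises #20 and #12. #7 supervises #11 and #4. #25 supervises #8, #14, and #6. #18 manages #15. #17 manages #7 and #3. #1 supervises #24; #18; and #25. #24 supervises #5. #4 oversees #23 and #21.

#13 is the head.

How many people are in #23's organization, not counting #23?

2

#23 directly manages #22. Under #22: #16 (1). That's 2 in total.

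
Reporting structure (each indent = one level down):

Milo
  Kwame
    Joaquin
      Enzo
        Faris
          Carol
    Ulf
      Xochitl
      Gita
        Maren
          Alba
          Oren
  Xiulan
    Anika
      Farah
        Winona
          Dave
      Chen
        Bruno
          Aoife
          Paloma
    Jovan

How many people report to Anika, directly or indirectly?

Anika directly manages Farah, Chen. Under Farah: Winona, Dave (2). Under Chen: Bruno, Paloma, Aoife (3). So Anika's organization is 2 direct reports plus everyone under them: 3 + 4 = 7.

7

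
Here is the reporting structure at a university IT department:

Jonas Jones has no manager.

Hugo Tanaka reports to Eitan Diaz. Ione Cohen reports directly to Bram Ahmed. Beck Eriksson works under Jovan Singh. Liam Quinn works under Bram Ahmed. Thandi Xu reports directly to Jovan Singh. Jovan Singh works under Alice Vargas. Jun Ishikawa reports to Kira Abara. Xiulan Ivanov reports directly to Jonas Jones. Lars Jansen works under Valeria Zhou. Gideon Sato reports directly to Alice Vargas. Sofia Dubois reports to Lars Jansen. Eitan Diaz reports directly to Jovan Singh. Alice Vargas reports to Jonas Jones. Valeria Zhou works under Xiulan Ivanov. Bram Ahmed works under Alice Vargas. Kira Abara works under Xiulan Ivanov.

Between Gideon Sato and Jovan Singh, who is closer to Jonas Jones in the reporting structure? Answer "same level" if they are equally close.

Both Gideon Sato and Jovan Singh are 2 levels below Jonas Jones.

same level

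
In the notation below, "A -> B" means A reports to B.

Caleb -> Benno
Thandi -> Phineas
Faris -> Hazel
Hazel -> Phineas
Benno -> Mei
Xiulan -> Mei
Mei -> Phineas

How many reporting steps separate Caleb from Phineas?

3

Chain from Caleb up to Phineas: Caleb → Benno → Mei → Phineas. That is 3 steps up, so Caleb is 3 levels below Phineas.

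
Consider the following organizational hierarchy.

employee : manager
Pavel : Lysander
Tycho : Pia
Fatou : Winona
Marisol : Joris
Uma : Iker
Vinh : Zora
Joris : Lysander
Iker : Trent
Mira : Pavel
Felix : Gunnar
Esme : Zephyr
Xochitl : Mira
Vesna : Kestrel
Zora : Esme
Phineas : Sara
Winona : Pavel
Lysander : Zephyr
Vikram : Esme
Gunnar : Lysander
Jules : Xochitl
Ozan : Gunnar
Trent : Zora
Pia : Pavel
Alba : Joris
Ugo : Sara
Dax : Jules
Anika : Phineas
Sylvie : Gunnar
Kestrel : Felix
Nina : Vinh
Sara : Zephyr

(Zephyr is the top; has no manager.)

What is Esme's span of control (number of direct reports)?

2

Esme directly manages Zora, Vikram. That is 2 direct reports.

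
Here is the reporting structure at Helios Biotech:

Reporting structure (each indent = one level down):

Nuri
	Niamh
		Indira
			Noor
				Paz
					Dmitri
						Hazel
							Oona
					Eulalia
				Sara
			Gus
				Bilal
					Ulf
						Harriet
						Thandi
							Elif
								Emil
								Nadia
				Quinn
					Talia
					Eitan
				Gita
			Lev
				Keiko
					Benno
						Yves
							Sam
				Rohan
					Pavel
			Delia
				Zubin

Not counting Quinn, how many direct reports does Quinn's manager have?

Quinn reports to Gus. Gus's other direct reports are Bilal, Gita — 2 peers.

2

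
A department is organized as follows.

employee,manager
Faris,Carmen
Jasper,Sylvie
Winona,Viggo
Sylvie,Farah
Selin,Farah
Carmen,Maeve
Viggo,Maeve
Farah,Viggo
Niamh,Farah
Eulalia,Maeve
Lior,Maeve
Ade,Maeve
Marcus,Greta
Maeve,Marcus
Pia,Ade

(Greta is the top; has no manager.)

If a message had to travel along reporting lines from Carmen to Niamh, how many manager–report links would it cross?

4

Carmen is 1 level below Maeve, and Niamh is 3 levels below Maeve (their lowest common manager). The shortest path runs up from Carmen to Maeve and back down to Niamh: 1 + 3 = 4 links.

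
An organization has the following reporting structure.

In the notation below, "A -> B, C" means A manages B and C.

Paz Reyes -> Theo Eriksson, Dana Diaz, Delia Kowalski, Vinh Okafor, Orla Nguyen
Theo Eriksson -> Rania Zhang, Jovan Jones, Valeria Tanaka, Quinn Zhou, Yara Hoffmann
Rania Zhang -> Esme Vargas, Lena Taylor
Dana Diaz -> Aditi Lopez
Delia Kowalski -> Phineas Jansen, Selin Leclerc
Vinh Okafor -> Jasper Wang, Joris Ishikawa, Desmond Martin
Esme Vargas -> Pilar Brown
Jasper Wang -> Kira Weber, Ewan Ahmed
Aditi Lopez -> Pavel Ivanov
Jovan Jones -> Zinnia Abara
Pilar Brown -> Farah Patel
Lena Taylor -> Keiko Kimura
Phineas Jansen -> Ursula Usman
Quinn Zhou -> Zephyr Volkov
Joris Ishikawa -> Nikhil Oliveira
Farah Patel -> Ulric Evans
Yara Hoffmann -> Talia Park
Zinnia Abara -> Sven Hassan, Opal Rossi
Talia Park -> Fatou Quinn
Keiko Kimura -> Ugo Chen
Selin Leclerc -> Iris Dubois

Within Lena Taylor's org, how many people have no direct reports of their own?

1

The only person in Lena Taylor's organization with no one reporting to them is Ugo Chen. That is 1.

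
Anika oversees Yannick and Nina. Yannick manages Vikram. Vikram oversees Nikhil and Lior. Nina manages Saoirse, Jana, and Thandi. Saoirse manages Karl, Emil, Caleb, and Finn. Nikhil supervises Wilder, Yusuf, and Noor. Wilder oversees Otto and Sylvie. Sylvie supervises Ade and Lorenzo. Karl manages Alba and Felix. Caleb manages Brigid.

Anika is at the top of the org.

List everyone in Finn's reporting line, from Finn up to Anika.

Finn reports to Saoirse. Saoirse reports to Nina. Nina reports to Anika. Anika is at the top.

Finn -> Saoirse -> Nina -> Anika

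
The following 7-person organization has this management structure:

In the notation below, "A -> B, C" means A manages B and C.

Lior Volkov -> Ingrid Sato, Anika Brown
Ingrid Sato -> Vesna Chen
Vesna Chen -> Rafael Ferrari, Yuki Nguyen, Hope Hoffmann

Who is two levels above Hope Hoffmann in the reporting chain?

Hope Hoffmann reports to Vesna Chen, and Vesna Chen reports to Ingrid Sato. So Hope Hoffmann's skip-level manager is Ingrid Sato.

Ingrid Sato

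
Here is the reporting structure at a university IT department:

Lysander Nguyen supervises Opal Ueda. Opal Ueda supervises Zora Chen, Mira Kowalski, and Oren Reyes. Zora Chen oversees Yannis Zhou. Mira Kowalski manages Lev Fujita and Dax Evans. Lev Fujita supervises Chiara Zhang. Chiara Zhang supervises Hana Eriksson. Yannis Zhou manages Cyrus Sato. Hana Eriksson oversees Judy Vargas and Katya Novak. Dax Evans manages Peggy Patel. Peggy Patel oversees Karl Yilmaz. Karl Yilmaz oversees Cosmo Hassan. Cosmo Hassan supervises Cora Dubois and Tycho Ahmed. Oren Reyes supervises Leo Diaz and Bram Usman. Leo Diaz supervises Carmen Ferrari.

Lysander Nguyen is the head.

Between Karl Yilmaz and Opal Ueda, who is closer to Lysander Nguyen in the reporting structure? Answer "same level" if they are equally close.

Karl Yilmaz is 5 levels below Lysander Nguyen; Opal Ueda is 1. Opal Ueda is higher.

Opal Ueda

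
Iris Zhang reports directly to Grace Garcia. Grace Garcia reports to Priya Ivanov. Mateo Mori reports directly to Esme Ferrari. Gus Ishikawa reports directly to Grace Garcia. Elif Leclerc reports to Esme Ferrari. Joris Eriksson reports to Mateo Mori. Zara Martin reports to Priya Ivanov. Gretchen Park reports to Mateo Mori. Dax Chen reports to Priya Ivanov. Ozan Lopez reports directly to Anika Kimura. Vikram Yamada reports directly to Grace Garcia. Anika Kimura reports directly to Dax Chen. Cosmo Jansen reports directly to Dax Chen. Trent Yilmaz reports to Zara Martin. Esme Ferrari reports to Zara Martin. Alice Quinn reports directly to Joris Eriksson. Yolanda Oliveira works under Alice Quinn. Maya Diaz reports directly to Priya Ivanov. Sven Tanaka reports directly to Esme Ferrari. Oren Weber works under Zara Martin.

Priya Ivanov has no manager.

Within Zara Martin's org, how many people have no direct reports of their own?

6

The people in Zara Martin's organization with no one reporting to them are Trent Yilmaz, Oren Weber, Elif Leclerc, Sven Tanaka, Gretchen Park, Yolanda Oliveira. That is 6.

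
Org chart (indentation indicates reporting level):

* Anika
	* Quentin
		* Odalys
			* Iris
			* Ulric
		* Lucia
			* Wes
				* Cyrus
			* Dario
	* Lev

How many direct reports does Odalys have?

2

Odalys directly manages Iris, Ulric. That is 2 direct reports.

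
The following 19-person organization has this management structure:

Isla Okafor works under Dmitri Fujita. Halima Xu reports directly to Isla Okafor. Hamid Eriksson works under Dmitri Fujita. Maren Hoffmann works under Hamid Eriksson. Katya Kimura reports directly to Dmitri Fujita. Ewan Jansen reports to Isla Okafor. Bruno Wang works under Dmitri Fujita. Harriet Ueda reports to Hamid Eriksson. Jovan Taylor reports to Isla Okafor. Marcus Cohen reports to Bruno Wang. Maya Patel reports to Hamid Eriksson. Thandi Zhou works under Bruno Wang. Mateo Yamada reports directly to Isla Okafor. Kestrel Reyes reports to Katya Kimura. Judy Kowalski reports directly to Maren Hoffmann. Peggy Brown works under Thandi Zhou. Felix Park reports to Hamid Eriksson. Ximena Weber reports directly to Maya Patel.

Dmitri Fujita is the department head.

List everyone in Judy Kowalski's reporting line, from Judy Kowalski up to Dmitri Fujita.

Judy Kowalski reports to Maren Hoffmann. Maren Hoffmann reports to Hamid Eriksson. Hamid Eriksson reports to Dmitri Fujita. Dmitri Fujita is at the top.

Judy Kowalski -> Maren Hoffmann -> Hamid Eriksson -> Dmitri Fujita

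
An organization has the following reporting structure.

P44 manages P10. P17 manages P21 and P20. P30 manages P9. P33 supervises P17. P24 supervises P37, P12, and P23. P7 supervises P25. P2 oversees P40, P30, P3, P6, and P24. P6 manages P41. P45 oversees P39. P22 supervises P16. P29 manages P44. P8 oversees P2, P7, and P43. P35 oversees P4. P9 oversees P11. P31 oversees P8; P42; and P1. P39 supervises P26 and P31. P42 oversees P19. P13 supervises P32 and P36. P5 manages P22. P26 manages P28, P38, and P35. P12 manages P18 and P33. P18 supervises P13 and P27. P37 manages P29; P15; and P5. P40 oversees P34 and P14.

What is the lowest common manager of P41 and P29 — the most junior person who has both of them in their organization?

P41's chain of managers is P6, P2, P8, P31, P39, P45. P29's chain of managers is P37, P24, P2, P8, P31, P39, P45. The first manager that appears in both chains is P2.

P2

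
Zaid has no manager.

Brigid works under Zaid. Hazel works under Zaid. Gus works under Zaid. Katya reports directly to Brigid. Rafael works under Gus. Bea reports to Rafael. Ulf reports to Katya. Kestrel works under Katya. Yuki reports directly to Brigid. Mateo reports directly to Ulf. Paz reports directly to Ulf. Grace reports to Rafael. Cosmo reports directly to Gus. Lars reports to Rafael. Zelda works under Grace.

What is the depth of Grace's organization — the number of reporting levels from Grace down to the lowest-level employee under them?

1

The longest chain under Grace runs Grace → Zelda, which is 1 level below Grace.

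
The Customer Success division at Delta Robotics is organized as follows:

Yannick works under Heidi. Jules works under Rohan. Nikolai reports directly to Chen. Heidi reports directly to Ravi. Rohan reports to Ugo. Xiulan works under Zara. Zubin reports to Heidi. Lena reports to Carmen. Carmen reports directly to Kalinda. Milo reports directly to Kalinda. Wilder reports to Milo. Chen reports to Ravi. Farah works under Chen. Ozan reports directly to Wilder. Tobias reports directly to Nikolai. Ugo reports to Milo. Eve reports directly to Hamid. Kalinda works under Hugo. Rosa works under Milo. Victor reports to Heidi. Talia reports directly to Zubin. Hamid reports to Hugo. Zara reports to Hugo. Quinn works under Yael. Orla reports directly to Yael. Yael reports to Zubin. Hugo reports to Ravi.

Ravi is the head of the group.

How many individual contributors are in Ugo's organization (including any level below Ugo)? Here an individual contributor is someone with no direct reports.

1

The only person in Ugo's organization with no one reporting to them is Jules. That is 1.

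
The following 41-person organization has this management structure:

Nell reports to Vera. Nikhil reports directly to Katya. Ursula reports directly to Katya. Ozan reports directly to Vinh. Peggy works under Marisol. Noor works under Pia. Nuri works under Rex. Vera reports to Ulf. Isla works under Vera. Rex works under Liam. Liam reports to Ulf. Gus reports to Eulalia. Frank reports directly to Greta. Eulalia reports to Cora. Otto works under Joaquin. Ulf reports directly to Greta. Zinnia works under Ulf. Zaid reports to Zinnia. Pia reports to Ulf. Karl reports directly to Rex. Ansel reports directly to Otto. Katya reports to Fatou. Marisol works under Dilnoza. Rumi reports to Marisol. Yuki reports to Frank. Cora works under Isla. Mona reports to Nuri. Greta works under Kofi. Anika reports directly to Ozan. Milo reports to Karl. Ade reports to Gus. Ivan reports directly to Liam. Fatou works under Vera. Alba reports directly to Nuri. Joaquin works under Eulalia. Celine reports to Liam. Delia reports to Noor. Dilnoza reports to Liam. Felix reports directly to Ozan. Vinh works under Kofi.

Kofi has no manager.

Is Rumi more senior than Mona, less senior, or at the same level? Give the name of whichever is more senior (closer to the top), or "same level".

Both Rumi and Mona are 6 levels below Kofi.

same level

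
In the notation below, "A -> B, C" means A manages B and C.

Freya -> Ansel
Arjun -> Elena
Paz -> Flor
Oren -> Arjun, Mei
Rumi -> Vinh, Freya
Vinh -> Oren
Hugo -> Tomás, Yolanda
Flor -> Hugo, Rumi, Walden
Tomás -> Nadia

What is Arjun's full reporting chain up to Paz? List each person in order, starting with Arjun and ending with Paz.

Arjun -> Oren -> Vinh -> Rumi -> Flor -> Paz

Arjun reports to Oren. Oren reports to Vinh. Vinh reports to Rumi. Rumi reports to Flor. Flor reports to Paz. Paz is at the top.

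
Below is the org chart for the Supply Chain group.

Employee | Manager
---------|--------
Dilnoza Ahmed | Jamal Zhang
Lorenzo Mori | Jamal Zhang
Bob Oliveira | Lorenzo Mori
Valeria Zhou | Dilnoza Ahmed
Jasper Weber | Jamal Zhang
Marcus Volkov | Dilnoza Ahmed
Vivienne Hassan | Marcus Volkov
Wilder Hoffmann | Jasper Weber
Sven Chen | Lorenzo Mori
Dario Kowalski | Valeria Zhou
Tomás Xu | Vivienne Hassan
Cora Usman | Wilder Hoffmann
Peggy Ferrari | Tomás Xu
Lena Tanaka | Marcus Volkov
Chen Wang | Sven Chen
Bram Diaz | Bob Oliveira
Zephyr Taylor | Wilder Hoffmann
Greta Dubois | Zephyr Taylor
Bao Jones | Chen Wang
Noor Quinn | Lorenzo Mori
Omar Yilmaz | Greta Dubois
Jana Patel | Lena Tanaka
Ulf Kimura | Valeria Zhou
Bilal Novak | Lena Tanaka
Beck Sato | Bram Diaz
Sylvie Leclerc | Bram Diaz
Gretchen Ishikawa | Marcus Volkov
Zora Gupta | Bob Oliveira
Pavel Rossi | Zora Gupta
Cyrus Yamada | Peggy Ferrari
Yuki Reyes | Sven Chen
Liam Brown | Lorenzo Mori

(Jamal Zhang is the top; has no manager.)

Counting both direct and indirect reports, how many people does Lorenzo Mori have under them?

Lorenzo Mori directly manages Bob Oliveira, Sven Chen, Noor Quinn, Liam Brown. Under Bob Oliveira: Zora Gupta, Pavel Rossi, Bram Diaz, Sylvie Leclerc, Beck Sato (5). Under Sven Chen: Yuki Reyes, Chen Wang, Bao Jones (3). Noor Quinn has no reports. Liam Brown has no reports. So Lorenzo Mori's organization is 4 direct reports plus everyone under them: 6 + 4 + 1 + 1 = 12.

12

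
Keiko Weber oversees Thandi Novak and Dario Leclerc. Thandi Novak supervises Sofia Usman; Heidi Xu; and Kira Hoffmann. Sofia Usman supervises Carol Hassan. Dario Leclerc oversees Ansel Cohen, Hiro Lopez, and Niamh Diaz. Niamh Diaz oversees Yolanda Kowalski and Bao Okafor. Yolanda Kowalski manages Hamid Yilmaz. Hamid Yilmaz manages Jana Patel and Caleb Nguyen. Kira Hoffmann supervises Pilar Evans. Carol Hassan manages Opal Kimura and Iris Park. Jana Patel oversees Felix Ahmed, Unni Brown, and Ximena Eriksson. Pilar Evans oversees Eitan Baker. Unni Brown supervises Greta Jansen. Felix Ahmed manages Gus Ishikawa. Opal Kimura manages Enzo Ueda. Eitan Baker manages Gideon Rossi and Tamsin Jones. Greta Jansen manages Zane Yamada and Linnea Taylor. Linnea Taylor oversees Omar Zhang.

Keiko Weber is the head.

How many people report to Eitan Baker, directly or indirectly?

2

Eitan Baker directly manages Gideon Rossi, Tamsin Jones. Gideon Rossi has no reports. Tamsin Jones has no reports. So Eitan Baker's organization is 2 direct reports plus everyone under them: 1 + 1 = 2.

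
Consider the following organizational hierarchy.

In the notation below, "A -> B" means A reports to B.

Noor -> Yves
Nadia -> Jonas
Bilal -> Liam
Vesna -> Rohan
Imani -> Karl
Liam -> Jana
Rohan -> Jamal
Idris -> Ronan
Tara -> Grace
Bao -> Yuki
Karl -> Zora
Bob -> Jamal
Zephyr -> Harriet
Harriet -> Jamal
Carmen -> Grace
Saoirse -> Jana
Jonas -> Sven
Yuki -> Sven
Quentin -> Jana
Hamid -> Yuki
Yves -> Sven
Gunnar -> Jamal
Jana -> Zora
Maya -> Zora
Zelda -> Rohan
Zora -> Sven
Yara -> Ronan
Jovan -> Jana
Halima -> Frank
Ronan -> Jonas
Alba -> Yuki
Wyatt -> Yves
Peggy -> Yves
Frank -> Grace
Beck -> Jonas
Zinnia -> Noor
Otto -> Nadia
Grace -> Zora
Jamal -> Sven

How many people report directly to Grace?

Grace directly manages Frank, Carmen, Tara. That is 3 direct reports.

3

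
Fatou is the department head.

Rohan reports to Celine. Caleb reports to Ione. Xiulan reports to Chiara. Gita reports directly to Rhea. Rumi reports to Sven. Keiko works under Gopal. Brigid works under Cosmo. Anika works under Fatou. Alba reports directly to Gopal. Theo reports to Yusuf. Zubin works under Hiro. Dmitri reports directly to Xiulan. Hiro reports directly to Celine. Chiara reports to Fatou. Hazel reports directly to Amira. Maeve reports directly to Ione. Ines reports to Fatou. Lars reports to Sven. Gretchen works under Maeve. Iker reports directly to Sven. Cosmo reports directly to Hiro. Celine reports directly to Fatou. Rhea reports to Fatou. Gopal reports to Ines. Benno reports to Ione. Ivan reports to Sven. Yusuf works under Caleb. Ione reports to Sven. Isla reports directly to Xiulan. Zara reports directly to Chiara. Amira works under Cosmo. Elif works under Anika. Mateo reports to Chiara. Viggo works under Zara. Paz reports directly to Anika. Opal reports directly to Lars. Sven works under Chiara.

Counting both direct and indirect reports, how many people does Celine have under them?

Celine directly manages Rohan, Hiro. Rohan has no reports. Under Hiro: Cosmo, Brigid, Amira, Hazel, Zubin (5). So Celine's organization is 2 direct reports plus everyone under them: 1 + 6 = 7.

7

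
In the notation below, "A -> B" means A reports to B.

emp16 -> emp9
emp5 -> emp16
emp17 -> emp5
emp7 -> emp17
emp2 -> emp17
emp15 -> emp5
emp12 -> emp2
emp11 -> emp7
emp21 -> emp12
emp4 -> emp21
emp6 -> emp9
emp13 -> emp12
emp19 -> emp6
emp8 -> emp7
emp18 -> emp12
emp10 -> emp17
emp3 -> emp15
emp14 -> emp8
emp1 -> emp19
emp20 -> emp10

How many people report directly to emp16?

1

emp16 directly manages emp5. That is 1 direct report.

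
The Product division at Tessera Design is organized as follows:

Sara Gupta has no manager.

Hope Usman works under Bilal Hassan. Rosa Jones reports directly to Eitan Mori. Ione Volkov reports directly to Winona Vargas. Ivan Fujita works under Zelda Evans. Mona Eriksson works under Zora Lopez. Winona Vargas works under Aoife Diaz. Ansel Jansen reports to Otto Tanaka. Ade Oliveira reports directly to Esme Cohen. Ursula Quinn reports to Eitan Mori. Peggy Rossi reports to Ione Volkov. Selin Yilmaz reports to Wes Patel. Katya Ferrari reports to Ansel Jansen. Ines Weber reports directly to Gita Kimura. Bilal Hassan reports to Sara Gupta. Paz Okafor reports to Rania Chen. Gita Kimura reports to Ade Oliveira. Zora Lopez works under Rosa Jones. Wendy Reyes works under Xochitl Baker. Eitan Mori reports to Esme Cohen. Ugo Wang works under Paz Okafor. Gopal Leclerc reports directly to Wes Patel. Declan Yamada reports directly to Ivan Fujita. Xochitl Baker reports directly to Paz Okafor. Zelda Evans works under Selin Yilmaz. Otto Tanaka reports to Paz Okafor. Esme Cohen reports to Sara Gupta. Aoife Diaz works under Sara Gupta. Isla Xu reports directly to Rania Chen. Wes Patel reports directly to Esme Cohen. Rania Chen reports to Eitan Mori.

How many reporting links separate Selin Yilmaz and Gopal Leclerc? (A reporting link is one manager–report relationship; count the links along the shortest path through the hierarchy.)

2

Selin Yilmaz is 1 level below Wes Patel, and Gopal Leclerc is 1 level below Wes Patel (their lowest common manager). The shortest path runs up from Selin Yilmaz to Wes Patel and back down to Gopal Leclerc: 1 + 1 = 2 links.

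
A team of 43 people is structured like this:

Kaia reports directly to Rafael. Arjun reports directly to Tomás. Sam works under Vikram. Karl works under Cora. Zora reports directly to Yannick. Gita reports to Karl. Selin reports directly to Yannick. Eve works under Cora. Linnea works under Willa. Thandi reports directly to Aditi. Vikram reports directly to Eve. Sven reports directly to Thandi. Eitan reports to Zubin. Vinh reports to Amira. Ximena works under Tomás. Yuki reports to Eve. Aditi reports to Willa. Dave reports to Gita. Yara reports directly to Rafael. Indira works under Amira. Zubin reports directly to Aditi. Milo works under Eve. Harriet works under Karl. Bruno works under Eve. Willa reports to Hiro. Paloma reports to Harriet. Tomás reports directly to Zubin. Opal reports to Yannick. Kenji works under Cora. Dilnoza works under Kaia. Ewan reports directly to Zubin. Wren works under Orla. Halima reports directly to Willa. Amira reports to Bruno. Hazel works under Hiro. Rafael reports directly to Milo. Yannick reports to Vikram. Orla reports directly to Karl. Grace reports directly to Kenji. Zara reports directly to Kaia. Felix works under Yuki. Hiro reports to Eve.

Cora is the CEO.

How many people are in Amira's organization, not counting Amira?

Amira directly manages Indira, Vinh. Indira has no reports. Vinh has no reports. So Amira's organization is 2 direct reports plus everyone under them: 1 + 1 = 2.

2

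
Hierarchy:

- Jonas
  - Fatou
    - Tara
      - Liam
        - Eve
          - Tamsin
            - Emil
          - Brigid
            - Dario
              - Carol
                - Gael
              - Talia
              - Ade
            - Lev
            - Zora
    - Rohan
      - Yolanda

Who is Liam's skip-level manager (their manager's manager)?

Liam reports to Tara, and Tara reports to Fatou. So Liam's skip-level manager is Fatou.

Fatou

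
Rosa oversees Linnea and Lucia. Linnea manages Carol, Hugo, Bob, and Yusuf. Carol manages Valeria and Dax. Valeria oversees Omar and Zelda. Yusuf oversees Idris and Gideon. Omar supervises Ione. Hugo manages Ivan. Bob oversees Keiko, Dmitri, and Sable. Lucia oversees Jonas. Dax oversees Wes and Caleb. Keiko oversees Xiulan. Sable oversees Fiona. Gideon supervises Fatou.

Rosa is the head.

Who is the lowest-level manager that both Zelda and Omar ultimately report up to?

Valeria

Zelda's chain of managers is Valeria, Carol, Linnea, Rosa. Omar's chain of managers is Valeria, Carol, Linnea, Rosa. The first manager that appears in both chains is Valeria.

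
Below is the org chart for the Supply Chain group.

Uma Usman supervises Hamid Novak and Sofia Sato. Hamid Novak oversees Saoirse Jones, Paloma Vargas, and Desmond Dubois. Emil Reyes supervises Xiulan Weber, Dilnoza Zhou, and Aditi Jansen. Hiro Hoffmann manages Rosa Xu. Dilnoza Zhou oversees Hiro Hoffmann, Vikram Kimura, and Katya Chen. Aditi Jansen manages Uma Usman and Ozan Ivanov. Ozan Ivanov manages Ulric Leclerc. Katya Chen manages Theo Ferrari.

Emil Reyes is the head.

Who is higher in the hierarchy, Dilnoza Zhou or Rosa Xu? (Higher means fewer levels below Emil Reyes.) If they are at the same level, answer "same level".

Dilnoza Zhou

Dilnoza Zhou is 1 level below Emil Reyes; Rosa Xu is 3. Dilnoza Zhou is higher.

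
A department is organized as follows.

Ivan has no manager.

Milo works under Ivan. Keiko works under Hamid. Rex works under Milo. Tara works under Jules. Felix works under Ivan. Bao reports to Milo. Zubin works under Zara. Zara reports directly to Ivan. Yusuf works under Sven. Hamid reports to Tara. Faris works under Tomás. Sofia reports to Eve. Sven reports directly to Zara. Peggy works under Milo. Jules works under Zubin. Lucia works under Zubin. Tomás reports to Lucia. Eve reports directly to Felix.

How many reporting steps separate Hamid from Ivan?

5

Chain from Hamid up to Ivan: Hamid → Tara → Jules → Zubin → Zara → Ivan. That is 5 steps up, so Hamid is 5 levels below Ivan.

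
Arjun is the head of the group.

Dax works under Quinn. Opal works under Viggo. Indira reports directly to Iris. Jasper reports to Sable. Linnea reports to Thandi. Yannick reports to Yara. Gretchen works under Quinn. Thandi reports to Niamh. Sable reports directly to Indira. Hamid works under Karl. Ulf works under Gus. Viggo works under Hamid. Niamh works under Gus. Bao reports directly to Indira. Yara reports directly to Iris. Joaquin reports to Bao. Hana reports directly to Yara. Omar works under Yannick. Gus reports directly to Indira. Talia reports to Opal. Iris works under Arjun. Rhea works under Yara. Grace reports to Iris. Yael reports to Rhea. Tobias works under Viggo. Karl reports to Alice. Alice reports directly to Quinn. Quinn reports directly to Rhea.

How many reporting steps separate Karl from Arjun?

6

Chain from Karl up to Arjun: Karl → Alice → Quinn → Rhea → Yara → Iris → Arjun. That is 6 steps up, so Karl is 6 levels below Arjun.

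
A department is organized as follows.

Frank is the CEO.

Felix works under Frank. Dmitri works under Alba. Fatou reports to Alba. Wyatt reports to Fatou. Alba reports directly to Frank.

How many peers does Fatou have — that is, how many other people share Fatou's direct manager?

Fatou reports to Alba. Alba's other direct reports are Dmitri — 1 peer.

1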